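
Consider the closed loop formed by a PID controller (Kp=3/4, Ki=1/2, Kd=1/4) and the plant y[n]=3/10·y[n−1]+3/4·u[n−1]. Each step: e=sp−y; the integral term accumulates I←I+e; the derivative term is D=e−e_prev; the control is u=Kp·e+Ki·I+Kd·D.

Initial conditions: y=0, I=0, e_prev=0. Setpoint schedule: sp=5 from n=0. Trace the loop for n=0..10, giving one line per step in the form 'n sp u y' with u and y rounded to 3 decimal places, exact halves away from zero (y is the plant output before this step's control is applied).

0 5 7.500 0.000
1 5 0.313 5.625
2 5 6.961 1.922
3 5 1.761 5.797
4 5 6.437 3.060
5 5 2.694 5.746
6 5 5.995 3.744
7 5 3.310 5.620
8 5 5.646 4.168
9 5 3.724 5.485
10 5 5.380 4.438

(exact arithmetic carried between steps; '≈' marks a value shown rounded to 6 d.p. or computed from one; I and e_prev carry over from the previous line; the table rounds u and y to 3 d.p., halves away from zero)
n=0: y=0, sp=5, e=sp−y=5; I=5, D=e−e_prev=5; u=3/4·5+1/2·5+1/4·5=7.5; next y=3/10·0+3/4·7.5=5.625
n=1: y=5.625, sp=5, e=sp−y=-0.625; I=4.375, D=e−e_prev=-5.625; u=3/4·(-0.625)+1/2·4.375+1/4·(-5.625)=0.3125; next y=3/10·5.625+3/4·0.3125=1.921875
n=2: y=1.921875, sp=5, e=sp−y=3.078125; I=7.453125, D=e−e_prev=3.703125; u=3/4·3.078125+1/2·7.453125+1/4·3.703125≈6.960938; next y=3/10·1.921875+3/4·6.960938≈5.797266
n=3: y≈5.797266, sp=5, e=sp−y≈-0.797266; I≈6.655859, D=e−e_prev≈-3.875391; u=3/4·(-0.797266)+1/2·6.655859+1/4·(-3.875391)≈1.761133; next y=3/10·5.797266+3/4·1.761133≈3.060029
n=4: y≈3.060029, sp=5, e=sp−y≈1.939971; I≈8.595830, D=e−e_prev≈2.737236; u=3/4·1.939971+1/2·8.595830+1/4·2.737236≈6.437202; next y=3/10·3.060029+3/4·6.437202≈5.745910
n=5: y≈5.745910, sp=5, e=sp−y≈-0.745910; I≈7.849920, D=e−e_prev≈-2.685881; u=3/4·(-0.745910)+1/2·7.849920+1/4·(-2.685881)≈2.694057; next y=3/10·5.745910+3/4·2.694057≈3.744316
n=6: y≈3.744316, sp=5, e=sp−y≈1.255684; I≈9.105604, D=e−e_prev≈2.001595; u=3/4·1.255684+1/2·9.105604+1/4·2.001595≈5.994964; next y=3/10·3.744316+3/4·5.994964≈5.619518
n=7: y≈5.619518, sp=5, e=sp−y≈-0.619518; I≈8.486086, D=e−e_prev≈-1.875202; u=3/4·(-0.619518)+1/2·8.486086+1/4·(-1.875202)≈3.309604; next y=3/10·5.619518+3/4·3.309604≈4.168059
n=8: y≈4.168059, sp=5, e=sp−y≈0.831941; I≈9.318028, D=e−e_prev≈1.451459; u=3/4·0.831941+1/2·9.318028+1/4·1.451459≈5.645835; next y=3/10·4.168059+3/4·5.645835≈5.484794
n=9: y≈5.484794, sp=5, e=sp−y≈-0.484794; I≈8.833234, D=e−e_prev≈-1.316735; u=3/4·(-0.484794)+1/2·8.833234+1/4·(-1.316735)≈3.723838; next y=3/10·5.484794+3/4·3.723838≈4.438317
n=10: y≈4.438317, sp=5, e=sp−y≈0.561683; I≈9.394917, D=e−e_prev≈1.046477; u=3/4·0.561683+1/2·9.394917+1/4·1.046477≈5.380340; next y=3/10·4.438317+3/4·5.380340≈5.366750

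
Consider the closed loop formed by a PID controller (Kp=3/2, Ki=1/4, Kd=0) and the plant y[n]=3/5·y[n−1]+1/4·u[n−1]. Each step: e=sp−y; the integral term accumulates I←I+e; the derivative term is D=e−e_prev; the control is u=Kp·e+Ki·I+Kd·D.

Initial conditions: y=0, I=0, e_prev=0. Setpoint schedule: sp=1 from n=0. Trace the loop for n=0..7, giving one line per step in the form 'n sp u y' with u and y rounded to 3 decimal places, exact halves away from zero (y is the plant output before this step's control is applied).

(exact arithmetic carried between steps; '≈' marks a value shown rounded to 6 d.p. or computed from one; I and e_prev carry over from the previous line; the table rounds u and y to 3 d.p., halves away from zero)
n=0: y=0, sp=1, e=sp−y=1; I=1, D=e−e_prev=1; u=3/2·1+1/4·1+0·1=1.75; next y=3/5·0+1/4·1.75=0.4375
n=1: y=0.4375, sp=1, e=sp−y=0.5625; I=1.5625, D=e−e_prev=-0.4375; u=3/2·0.5625+1/4·1.5625+0·(-0.4375)=1.234375; next y=3/5·0.4375+1/4·1.234375≈0.571094
n=2: y≈0.571094, sp=1, e=sp−y≈0.428906; I≈1.991406, D=e−e_prev≈-0.133594; u=3/2·0.428906+1/4·1.991406+0·(-0.133594)≈1.141211; next y=3/5·0.571094+1/4·1.141211≈0.627959
n=3: y≈0.627959, sp=1, e=sp−y≈0.372041; I≈2.363447, D=e−e_prev≈-0.056865; u=3/2·0.372041+1/4·2.363447+0·(-0.056865)≈1.148923; next y=3/5·0.627959+1/4·1.148923≈0.664006
n=4: y≈0.664006, sp=1, e=sp−y≈0.335994; I≈2.699441, D=e−e_prev≈-0.036047; u=3/2·0.335994+1/4·2.699441+0·(-0.036047)≈1.178851; next y=3/5·0.664006+1/4·1.178851≈0.693116
n=5: y≈0.693116, sp=1, e=sp−y≈0.306884; I≈3.006325, D=e−e_prev≈-0.029110; u=3/2·0.306884+1/4·3.006325+0·(-0.029110)≈1.211906; next y=3/5·0.693116+1/4·1.211906≈0.718846
n=6: y≈0.718846, sp=1, e=sp−y≈0.281154; I≈3.287478, D=e−e_prev≈-0.025730; u=3/2·0.281154+1/4·3.287478+0·(-0.025730)≈1.243600; next y=3/5·0.718846+1/4·1.243600≈0.742208
n=7: y≈0.742208, sp=1, e=sp−y≈0.257792; I≈3.545270, D=e−e_prev≈-0.023361; u=3/2·0.257792+1/4·3.545270+0·(-0.023361)≈1.273006; next y=3/5·0.742208+1/4·1.273006≈0.763576

0 1 1.750 0.000
1 1 1.234 0.438
2 1 1.141 0.571
3 1 1.149 0.628
4 1 1.179 0.664
5 1 1.212 0.693
6 1 1.244 0.719
7 1 1.273 0.742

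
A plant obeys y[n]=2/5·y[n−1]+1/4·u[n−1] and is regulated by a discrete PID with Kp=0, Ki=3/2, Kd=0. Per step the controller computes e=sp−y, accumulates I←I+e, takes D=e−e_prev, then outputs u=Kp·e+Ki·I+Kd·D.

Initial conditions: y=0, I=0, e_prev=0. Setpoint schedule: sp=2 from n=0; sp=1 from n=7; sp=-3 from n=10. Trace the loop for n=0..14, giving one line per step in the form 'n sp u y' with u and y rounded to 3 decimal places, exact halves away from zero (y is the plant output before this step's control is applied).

0 2 3.000 0.000
1 2 4.875 0.750
2 2 5.597 1.519
3 2 5.587 2.007
4 2 5.288 2.199
5 2 4.985 2.202
6 2 4.795 2.127
7 1 3.221 2.049
8 1 2.283 1.625
9 1 1.952 1.221
10 -3 -4.012 0.976
11 -3 -7.594 -0.613
12 -3 -8.878 -2.143
13 -3 -8.763 -3.077
14 -3 -8.131 -3.422

(exact arithmetic carried between steps; '≈' marks a value shown rounded to 6 d.p. or computed from one; I and e_prev carry over from the previous line; the table rounds u and y to 3 d.p., halves away from zero)
n=0: y=0, sp=2, e=sp−y=2; I=2, D=e−e_prev=2; u=0·2+3/2·2+0·2=3; next y=2/5·0+1/4·3=0.75
n=1: y=0.75, sp=2, e=sp−y=1.25; I=3.25, D=e−e_prev=-0.75; u=0·1.25+3/2·3.25+0·(-0.75)=4.875; next y=2/5·0.75+1/4·4.875=1.51875
n=2: y=1.51875, sp=2, e=sp−y=0.48125; I=3.73125, D=e−e_prev=-0.76875; u=0·0.48125+3/2·3.73125+0·(-0.76875)=5.596875; next y=2/5·1.51875+1/4·5.596875≈2.006719
n=3: y≈2.006719, sp=2, e=sp−y≈-0.006719; I≈3.724531, D=e−e_prev≈-0.487969; u=0·(-0.006719)+3/2·3.724531+0·(-0.487969)≈5.586797; next y=2/5·2.006719+1/4·5.586797≈2.199387
n=4: y≈2.199387, sp=2, e=sp−y≈-0.199387; I≈3.525145, D=e−e_prev≈-0.192668; u=0·(-0.199387)+3/2·3.525145+0·(-0.192668)≈5.287717; next y=2/5·2.199387+1/4·5.287717≈2.201684
n=5: y≈2.201684, sp=2, e=sp−y≈-0.201684; I≈3.323461, D=e−e_prev≈-0.002297; u=0·(-0.201684)+3/2·3.323461+0·(-0.002297)≈4.985191; next y=2/5·2.201684+1/4·4.985191≈2.126971
n=6: y≈2.126971, sp=2, e=sp−y≈-0.126971; I≈3.196489, D=e−e_prev≈0.074713; u=0·(-0.126971)+3/2·3.196489+0·0.074713≈4.794734; next y=2/5·2.126971+1/4·4.794734≈2.049472
n=7: y≈2.049472, sp=1, e=sp−y≈-1.049472; I≈2.147017, D=e−e_prev≈-0.922501; u=0·(-1.049472)+3/2·2.147017+0·(-0.922501)≈3.220526; next y=2/5·2.049472+1/4·3.220526≈1.624920
n=8: y≈1.624920, sp=1, e=sp−y≈-0.624920; I≈1.522097, D=e−e_prev≈0.424552; u=0·(-0.624920)+3/2·1.522097+0·0.424552≈2.283146; next y=2/5·1.624920+1/4·2.283146≈1.220755
n=9: y≈1.220755, sp=1, e=sp−y≈-0.220755; I≈1.301343, D=e−e_prev≈0.404166; u=0·(-0.220755)+3/2·1.301343+0·0.404166≈1.952014; next y=2/5·1.220755+1/4·1.952014≈0.976305
n=10: y≈0.976305, sp=-3, e=sp−y≈-3.976305; I≈-2.674963, D=e−e_prev≈-3.755551; u=0·(-3.976305)+3/2·(-2.674963)+0·(-3.755551)≈-4.012444; next y=2/5·0.976305+1/4·(-4.012444)≈-0.612589
n=11: y≈-0.612589, sp=-3, e=sp−y≈-2.387411; I≈-5.062374, D=e−e_prev≈1.588894; u=0·(-2.387411)+3/2·(-5.062374)+0·1.588894≈-7.593561; next y=2/5·(-0.612589)+1/4·(-7.593561)≈-2.143426
n=12: y≈-2.143426, sp=-3, e=sp−y≈-0.856574; I≈-5.918948, D=e−e_prev≈1.530837; u=0·(-0.856574)+3/2·(-5.918948)+0·1.530837≈-8.878422; next y=2/5·(-2.143426)+1/4·(-8.878422)≈-3.076976
n=13: y≈-3.076976, sp=-3, e=sp−y≈0.076976; I≈-5.841972, D=e−e_prev≈0.933550; u=0·0.076976+3/2·(-5.841972)+0·0.933550≈-8.762958; next y=2/5·(-3.076976)+1/4·(-8.762958)≈-3.421530
n=14: y≈-3.421530, sp=-3, e=sp−y≈0.421530; I≈-5.420442, D=e−e_prev≈0.344554; u=0·0.421530+3/2·(-5.420442)+0·0.344554≈-8.130663; next y=2/5·(-3.421530)+1/4·(-8.130663)≈-3.401278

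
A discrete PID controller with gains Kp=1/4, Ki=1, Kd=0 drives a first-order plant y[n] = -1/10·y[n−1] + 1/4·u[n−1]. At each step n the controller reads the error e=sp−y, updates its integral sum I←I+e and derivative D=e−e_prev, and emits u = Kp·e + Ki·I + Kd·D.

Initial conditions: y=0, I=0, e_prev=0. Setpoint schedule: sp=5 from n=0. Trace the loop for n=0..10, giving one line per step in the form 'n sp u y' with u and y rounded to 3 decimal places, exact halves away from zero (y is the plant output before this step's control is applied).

(exact arithmetic carried between steps; '≈' marks a value shown rounded to 6 d.p. or computed from one; I and e_prev carry over from the previous line; the table rounds u and y to 3 d.p., halves away from zero)
n=0: y=0, sp=5, e=sp−y=5; I=5, D=e−e_prev=5; u=1/4·5+1·5+0·5=6.25; next y=-1/10·0+1/4·6.25=1.5625
n=1: y=1.5625, sp=5, e=sp−y=3.4375; I=8.4375, D=e−e_prev=-1.5625; u=1/4·3.4375+1·8.4375+0·(-1.5625)=9.296875; next y=-1/10·1.5625+1/4·9.296875≈2.167969
n=2: y≈2.167969, sp=5, e=sp−y≈2.832031; I≈11.269531, D=e−e_prev≈-0.605469; u=1/4·2.832031+1·11.269531+0·(-0.605469)≈11.977539; next y=-1/10·2.167969+1/4·11.977539≈2.777588
n=3: y≈2.777588, sp=5, e=sp−y≈2.222412; I≈13.491943, D=e−e_prev≈-0.609619; u=1/4·2.222412+1·13.491943+0·(-0.609619)≈14.047546; next y=-1/10·2.777588+1/4·14.047546≈3.234128
n=4: y≈3.234128, sp=5, e=sp−y≈1.765872; I≈15.257816, D=e−e_prev≈-0.456540; u=1/4·1.765872+1·15.257816+0·(-0.456540)≈15.699284; next y=-1/10·3.234128+1/4·15.699284≈3.601408
n=5: y≈3.601408, sp=5, e=sp−y≈1.398592; I≈16.656407, D=e−e_prev≈-0.367280; u=1/4·1.398592+1·16.656407+0·(-0.367280)≈17.006055; next y=-1/10·3.601408+1/4·17.006055≈3.891373
n=6: y≈3.891373, sp=5, e=sp−y≈1.108627; I≈17.765034, D=e−e_prev≈-0.289965; u=1/4·1.108627+1·17.765034+0·(-0.289965)≈18.042191; next y=-1/10·3.891373+1/4·18.042191≈4.121410
n=7: y≈4.121410, sp=5, e=sp−y≈0.878590; I≈18.643624, D=e−e_prev≈-0.230037; u=1/4·0.878590+1·18.643624+0·(-0.230037)≈18.863271; next y=-1/10·4.121410+1/4·18.863271≈4.303677
n=8: y≈4.303677, sp=5, e=sp−y≈0.696323; I≈19.339947, D=e−e_prev≈-0.182266; u=1/4·0.696323+1·19.339947+0·(-0.182266)≈19.514028; next y=-1/10·4.303677+1/4·19.514028≈4.448139
n=9: y≈4.448139, sp=5, e=sp−y≈0.551861; I≈19.891808, D=e−e_prev≈-0.144463; u=1/4·0.551861+1·19.891808+0·(-0.144463)≈20.029773; next y=-1/10·4.448139+1/4·20.029773≈4.562629
n=10: y≈4.562629, sp=5, e=sp−y≈0.437371; I≈20.329179, D=e−e_prev≈-0.114490; u=1/4·0.437371+1·20.329179+0·(-0.114490)≈20.438521; next y=-1/10·4.562629+1/4·20.438521≈4.653367

0 5 6.250 0.000
1 5 9.297 1.563
2 5 11.978 2.168
3 5 14.048 2.778
4 5 15.699 3.234
5 5 17.006 3.601
6 5 18.042 3.891
7 5 18.863 4.121
8 5 19.514 4.304
9 5 20.030 4.448
10 5 20.439 4.563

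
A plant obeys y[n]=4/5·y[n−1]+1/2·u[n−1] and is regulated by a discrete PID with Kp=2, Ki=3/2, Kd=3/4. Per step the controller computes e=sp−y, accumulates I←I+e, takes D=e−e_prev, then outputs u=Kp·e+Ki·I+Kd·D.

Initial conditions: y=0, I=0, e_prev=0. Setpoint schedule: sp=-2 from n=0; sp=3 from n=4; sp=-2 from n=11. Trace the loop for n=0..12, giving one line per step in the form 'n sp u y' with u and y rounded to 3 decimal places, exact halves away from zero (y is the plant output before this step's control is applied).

0 -2 -8.500 0.000
1 -2 8.063 -4.250
2 -2 -12.495 0.631
3 -2 14.308 -5.743
4 3 1.106 2.560
5 3 4.069 2.601
6 3 -1.737 4.115
7 3 4.915 2.423
8 3 -3.873 4.396
9 3 7.480 1.580
10 3 -7.054 5.004
11 -2 -9.499 0.476
12 -2 7.731 -4.369

(exact arithmetic carried between steps; '≈' marks a value shown rounded to 6 d.p. or computed from one; I and e_prev carry over from the previous line; the table rounds u and y to 3 d.p., halves away from zero)
n=0: y=0, sp=-2, e=sp−y=-2; I=-2, D=e−e_prev=-2; u=2·(-2)+3/2·(-2)+3/4·(-2)=-8.5; next y=4/5·0+1/2·(-8.5)=-4.25
n=1: y=-4.25, sp=-2, e=sp−y=2.25; I=0.25, D=e−e_prev=4.25; u=2·2.25+3/2·0.25+3/4·4.25=8.0625; next y=4/5·(-4.25)+1/2·8.0625=0.63125
n=2: y=0.63125, sp=-2, e=sp−y=-2.63125; I=-2.38125, D=e−e_prev=-4.88125; u=2·(-2.63125)+3/2·(-2.38125)+3/4·(-4.88125)≈-12.495313; next y=4/5·0.63125+1/2·(-12.495313)≈-5.742656
n=3: y≈-5.742656, sp=-2, e=sp−y≈3.742656; I≈1.361406, D=e−e_prev≈6.373906; u=2·3.742656+3/2·1.361406+3/4·6.373906≈14.307852; next y=4/5·(-5.742656)+1/2·14.307852≈2.559801
n=4: y≈2.559801, sp=3, e=sp−y≈0.440199; I≈1.801605, D=e−e_prev≈-3.302457; u=2·0.440199+3/2·1.801605+3/4·(-3.302457)≈1.105964; next y=4/5·2.559801+1/2·1.105964≈2.600823
n=5: y≈2.600823, sp=3, e=sp−y≈0.399177; I≈2.200783, D=e−e_prev≈-0.041022; u=2·0.399177+3/2·2.200783+3/4·(-0.041022)≈4.068763; next y=4/5·2.600823+1/2·4.068763≈4.115040
n=6: y≈4.115040, sp=3, e=sp−y≈-1.115040; I≈1.085743, D=e−e_prev≈-1.514217; u=2·(-1.115040)+3/2·1.085743+3/4·(-1.514217)≈-1.737127; next y=4/5·4.115040+1/2·(-1.737127)≈2.423468
n=7: y≈2.423468, sp=3, e=sp−y≈0.576532; I≈1.662275, D=e−e_prev≈1.691571; u=2·0.576532+3/2·1.662275+3/4·1.691571≈4.915154; next y=4/5·2.423468+1/2·4.915154≈4.396352
n=8: y≈4.396352, sp=3, e=sp−y≈-1.396352; I≈0.265923, D=e−e_prev≈-1.972884; u=2·(-1.396352)+3/2·0.265923+3/4·(-1.972884)≈-3.873482; next y=4/5·4.396352+1/2·(-3.873482)≈1.580341
n=9: y≈1.580341, sp=3, e=sp−y≈1.419659; I≈1.685583, D=e−e_prev≈2.816011; u=2·1.419659+3/2·1.685583+3/4·2.816011≈7.479701; next y=4/5·1.580341+1/2·7.479701≈5.004123
n=10: y≈5.004123, sp=3, e=sp−y≈-2.004123; I≈-0.318540, D=e−e_prev≈-3.423782; u=2·(-2.004123)+3/2·(-0.318540)+3/4·(-3.423782)≈-7.053893; next y=4/5·5.004123+1/2·(-7.053893)≈0.476352
n=11: y≈0.476352, sp=-2, e=sp−y≈-2.476352; I≈-2.794892, D=e−e_prev≈-0.472229; u=2·(-2.476352)+3/2·(-2.794892)+3/4·(-0.472229)≈-9.499213; next y=4/5·0.476352+1/2·(-9.499213)≈-4.368525
n=12: y≈-4.368525, sp=-2, e=sp−y≈2.368525; I≈-0.426367, D=e−e_prev≈4.844877; u=2·2.368525+3/2·(-0.426367)+3/4·4.844877≈7.731158; next y=4/5·(-4.368525)+1/2·7.731158≈0.370759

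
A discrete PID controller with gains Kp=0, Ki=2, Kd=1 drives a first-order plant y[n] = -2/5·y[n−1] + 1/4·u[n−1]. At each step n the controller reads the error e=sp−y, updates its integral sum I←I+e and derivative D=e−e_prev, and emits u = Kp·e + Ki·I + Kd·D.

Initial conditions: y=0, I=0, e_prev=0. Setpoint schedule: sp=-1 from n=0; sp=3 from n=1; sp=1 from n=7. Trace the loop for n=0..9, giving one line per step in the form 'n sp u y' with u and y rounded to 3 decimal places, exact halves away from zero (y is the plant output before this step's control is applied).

0 -1 -3.000 0.000
1 3 10.250 -0.750
2 3 2.163 2.863
3 3 16.451 -0.604
4 3 5.316 4.354
5 3 21.868 -0.413
6 3 5.792 5.632
7 1 19.883 -0.805
8 1 0.763 5.293
9 1 19.932 -1.926

(exact arithmetic carried between steps; '≈' marks a value shown rounded to 6 d.p. or computed from one; I and e_prev carry over from the previous line; the table rounds u and y to 3 d.p., halves away from zero)
n=0: y=0, sp=-1, e=sp−y=-1; I=-1, D=e−e_prev=-1; u=0·(-1)+2·(-1)+1·(-1)=-3; next y=-2/5·0+1/4·(-3)=-0.75
n=1: y=-0.75, sp=3, e=sp−y=3.75; I=2.75, D=e−e_prev=4.75; u=0·3.75+2·2.75+1·4.75=10.25; next y=-2/5·(-0.75)+1/4·10.25=2.8625
n=2: y=2.8625, sp=3, e=sp−y=0.1375; I=2.8875, D=e−e_prev=-3.6125; u=0·0.1375+2·2.8875+1·(-3.6125)=2.1625; next y=-2/5·2.8625+1/4·2.1625=-0.604375
n=3: y=-0.604375, sp=3, e=sp−y=3.604375; I=6.491875, D=e−e_prev=3.466875; u=0·3.604375+2·6.491875+1·3.466875=16.450625; next y=-2/5·(-0.604375)+1/4·16.450625≈4.354406
n=4: y≈4.354406, sp=3, e=sp−y≈-1.354406; I≈5.137469, D=e−e_prev≈-4.958781; u=0·(-1.354406)+2·5.137469+1·(-4.958781)≈5.316156; next y=-2/5·4.354406+1/4·5.316156≈-0.412723
n=5: y≈-0.412723, sp=3, e=sp−y≈3.412723; I≈8.550192, D=e−e_prev≈4.767130; u=0·3.412723+2·8.550192+1·4.767130≈21.867514; next y=-2/5·(-0.412723)+1/4·21.867514≈5.631968
n=6: y≈5.631968, sp=3, e=sp−y≈-2.631968; I≈5.918224, D=e−e_prev≈-6.044691; u=0·(-2.631968)+2·5.918224+1·(-6.044691)≈5.791757; next y=-2/5·5.631968+1/4·5.791757≈-0.804848
n=7: y≈-0.804848, sp=1, e=sp−y≈1.804848; I≈7.723072, D=e−e_prev≈4.436816; u=0·1.804848+2·7.723072+1·4.436816≈19.882960; next y=-2/5·(-0.804848)+1/4·19.882960≈5.292679
n=8: y≈5.292679, sp=1, e=sp−y≈-4.292679; I≈3.430393, D=e−e_prev≈-6.097527; u=0·(-4.292679)+2·3.430393+1·(-6.097527)≈0.763259; next y=-2/5·5.292679+1/4·0.763259≈-1.926257
n=9: y≈-1.926257, sp=1, e=sp−y≈2.926257; I≈6.356650, D=e−e_prev≈7.218936; u=0·2.926257+2·6.356650+1·7.218936≈19.932236; next y=-2/5·(-1.926257)+1/4·19.932236≈5.753562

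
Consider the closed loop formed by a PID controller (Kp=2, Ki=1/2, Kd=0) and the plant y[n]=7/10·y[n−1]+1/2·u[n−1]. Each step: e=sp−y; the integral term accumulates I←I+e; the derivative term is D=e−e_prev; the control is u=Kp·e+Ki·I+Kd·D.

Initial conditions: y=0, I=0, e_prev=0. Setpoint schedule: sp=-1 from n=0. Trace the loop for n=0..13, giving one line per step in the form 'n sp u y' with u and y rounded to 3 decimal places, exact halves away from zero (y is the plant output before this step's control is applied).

0 -1 -2.500 0.000
1 -1 0.125 -1.250
2 -1 -0.844 -0.813
3 -1 -0.492 -0.991
4 -1 -0.625 -0.940
5 -1 -0.579 -0.970
6 -1 -0.598 -0.968
7 -1 -0.593 -0.977
8 -1 -0.596 -0.980
9 -1 -0.596 -0.984
10 -1 -0.597 -0.987
11 -1 -0.597 -0.989
12 -1 -0.598 -0.991
13 -1 -0.598 -0.993

(exact arithmetic carried between steps; '≈' marks a value shown rounded to 6 d.p. or computed from one; I and e_prev carry over from the previous line; the table rounds u and y to 3 d.p., halves away from zero)
n=0: y=0, sp=-1, e=sp−y=-1; I=-1, D=e−e_prev=-1; u=2·(-1)+1/2·(-1)+0·(-1)=-2.5; next y=7/10·0+1/2·(-2.5)=-1.25
n=1: y=-1.25, sp=-1, e=sp−y=0.25; I=-0.75, D=e−e_prev=1.25; u=2·0.25+1/2·(-0.75)+0·1.25=0.125; next y=7/10·(-1.25)+1/2·0.125=-0.8125
n=2: y=-0.8125, sp=-1, e=sp−y=-0.1875; I=-0.9375, D=e−e_prev=-0.4375; u=2·(-0.1875)+1/2·(-0.9375)+0·(-0.4375)=-0.84375; next y=7/10·(-0.8125)+1/2·(-0.84375)=-0.990625
n=3: y=-0.990625, sp=-1, e=sp−y=-0.009375; I=-0.946875, D=e−e_prev=0.178125; u=2·(-0.009375)+1/2·(-0.946875)+0·0.178125≈-0.492188; next y=7/10·(-0.990625)+1/2·(-0.492188)≈-0.939531
n=4: y≈-0.939531, sp=-1, e=sp−y≈-0.060469; I≈-1.007344, D=e−e_prev≈-0.051094; u=2·(-0.060469)+1/2·(-1.007344)+0·(-0.051094)≈-0.624609; next y=7/10·(-0.939531)+1/2·(-0.624609)≈-0.969977
n=5: y≈-0.969977, sp=-1, e=sp−y≈-0.030023; I≈-1.037367, D=e−e_prev≈0.030445; u=2·(-0.030023)+1/2·(-1.037367)+0·0.030445≈-0.578730; next y=7/10·(-0.969977)+1/2·(-0.578730)≈-0.968349
n=6: y≈-0.968349, sp=-1, e=sp−y≈-0.031651; I≈-1.069018, D=e−e_prev≈-0.001628; u=2·(-0.031651)+1/2·(-1.069018)+0·(-0.001628)≈-0.597812; next y=7/10·(-0.968349)+1/2·(-0.597812)≈-0.976750
n=7: y≈-0.976750, sp=-1, e=sp−y≈-0.023250; I≈-1.092268, D=e−e_prev≈0.008401; u=2·(-0.023250)+1/2·(-1.092268)+0·0.008401≈-0.592634; next y=7/10·(-0.976750)+1/2·(-0.592634)≈-0.980042
n=8: y≈-0.980042, sp=-1, e=sp−y≈-0.019958; I≈-1.112226, D=e−e_prev≈0.003292; u=2·(-0.019958)+1/2·(-1.112226)+0·0.003292≈-0.596029; next y=7/10·(-0.980042)+1/2·(-0.596029)≈-0.984044
n=9: y≈-0.984044, sp=-1, e=sp−y≈-0.015956; I≈-1.128182, D=e−e_prev≈0.004002; u=2·(-0.015956)+1/2·(-1.128182)+0·0.004002≈-0.596003; next y=7/10·(-0.984044)+1/2·(-0.596003)≈-0.986832
n=10: y≈-0.986832, sp=-1, e=sp−y≈-0.013168; I≈-1.141350, D=e−e_prev≈0.002788; u=2·(-0.013168)+1/2·(-1.141350)+0·0.002788≈-0.597010; next y=7/10·(-0.986832)+1/2·(-0.597010)≈-0.989288
n=11: y≈-0.989288, sp=-1, e=sp−y≈-0.010712; I≈-1.152062, D=e−e_prev≈0.002455; u=2·(-0.010712)+1/2·(-1.152062)+0·0.002455≈-0.597456; next y=7/10·(-0.989288)+1/2·(-0.597456)≈-0.991229
n=12: y≈-0.991229, sp=-1, e=sp−y≈-0.008771; I≈-1.160833, D=e−e_prev≈0.001941; u=2·(-0.008771)+1/2·(-1.160833)+0·0.001941≈-0.597958; next y=7/10·(-0.991229)+1/2·(-0.597958)≈-0.992839
n=13: y≈-0.992839, sp=-1, e=sp−y≈-0.007161; I≈-1.167993, D=e−e_prev≈0.001610; u=2·(-0.007161)+1/2·(-1.167993)+0·0.001610≈-0.598318; next y=7/10·(-0.992839)+1/2·(-0.598318)≈-0.994147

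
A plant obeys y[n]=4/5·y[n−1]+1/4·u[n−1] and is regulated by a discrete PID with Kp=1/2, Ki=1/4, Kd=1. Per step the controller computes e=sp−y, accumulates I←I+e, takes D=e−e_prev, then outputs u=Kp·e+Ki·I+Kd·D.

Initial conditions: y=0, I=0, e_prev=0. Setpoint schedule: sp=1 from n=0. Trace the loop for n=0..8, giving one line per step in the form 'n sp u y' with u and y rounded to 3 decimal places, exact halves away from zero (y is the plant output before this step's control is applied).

0 1 1.750 0.000
1 1 0.234 0.438
2 1 0.863 0.409
3 1 0.747 0.543
4 1 0.859 0.621
5 1 0.873 0.711
6 1 0.903 0.788
7 1 0.913 0.856
8 1 0.917 0.913

(exact arithmetic carried between steps; '≈' marks a value shown rounded to 6 d.p. or computed from one; I and e_prev carry over from the previous line; the table rounds u and y to 3 d.p., halves away from zero)
n=0: y=0, sp=1, e=sp−y=1; I=1, D=e−e_prev=1; u=1/2·1+1/4·1+1·1=1.75; next y=4/5·0+1/4·1.75=0.4375
n=1: y=0.4375, sp=1, e=sp−y=0.5625; I=1.5625, D=e−e_prev=-0.4375; u=1/2·0.5625+1/4·1.5625+1·(-0.4375)=0.234375; next y=4/5·0.4375+1/4·0.234375≈0.408594
n=2: y≈0.408594, sp=1, e=sp−y≈0.591406; I≈2.153906, D=e−e_prev≈0.028906; u=1/2·0.591406+1/4·2.153906+1·0.028906≈0.863086; next y=4/5·0.408594+1/4·0.863086≈0.542646
n=3: y≈0.542646, sp=1, e=sp−y≈0.457354; I≈2.611260, D=e−e_prev≈-0.134053; u=1/2·0.457354+1/4·2.611260+1·(-0.134053)≈0.747439; next y=4/5·0.542646+1/4·0.747439≈0.620977
n=4: y≈0.620977, sp=1, e=sp−y≈0.379023; I≈2.990283, D=e−e_prev≈-0.078330; u=1/2·0.379023+1/4·2.990283+1·(-0.078330)≈0.858752; next y=4/5·0.620977+1/4·0.858752≈0.711469
n=5: y≈0.711469, sp=1, e=sp−y≈0.288531; I≈3.278813, D=e−e_prev≈-0.090493; u=1/2·0.288531+1/4·3.278813+1·(-0.090493)≈0.873476; next y=4/5·0.711469+1/4·0.873476≈0.787545
n=6: y≈0.787545, sp=1, e=sp−y≈0.212455; I≈3.491269, D=e−e_prev≈-0.076075; u=1/2·0.212455+1/4·3.491269+1·(-0.076075)≈0.902970; next y=4/5·0.787545+1/4·0.902970≈0.855778
n=7: y≈0.855778, sp=1, e=sp−y≈0.144222; I≈3.635491, D=e−e_prev≈-0.068234; u=1/2·0.144222+1/4·3.635491+1·(-0.068234)≈0.912750; next y=4/5·0.855778+1/4·0.912750≈0.912810
n=8: y≈0.912810, sp=1, e=sp−y≈0.087190; I≈3.722681, D=e−e_prev≈-0.057032; u=1/2·0.087190+1/4·3.722681+1·(-0.057032)≈0.917233; next y=4/5·0.912810+1/4·0.917233≈0.959556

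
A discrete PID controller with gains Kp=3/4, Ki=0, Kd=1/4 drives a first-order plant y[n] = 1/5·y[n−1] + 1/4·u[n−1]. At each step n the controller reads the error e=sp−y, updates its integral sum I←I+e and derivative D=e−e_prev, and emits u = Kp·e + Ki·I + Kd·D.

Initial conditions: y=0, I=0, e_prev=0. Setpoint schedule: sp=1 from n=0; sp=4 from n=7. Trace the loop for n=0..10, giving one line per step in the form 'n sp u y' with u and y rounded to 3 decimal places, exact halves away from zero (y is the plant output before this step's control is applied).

(exact arithmetic carried between steps; '≈' marks a value shown rounded to 6 d.p. or computed from one; I and e_prev carry over from the previous line; the table rounds u and y to 3 d.p., halves away from zero)
n=0: y=0, sp=1, e=sp−y=1; I=1, D=e−e_prev=1; u=3/4·1+0·1+1/4·1=1; next y=1/5·0+1/4·1=0.25
n=1: y=0.25, sp=1, e=sp−y=0.75; I=1.75, D=e−e_prev=-0.25; u=3/4·0.75+0·1.75+1/4·(-0.25)=0.5; next y=1/5·0.25+1/4·0.5=0.175
n=2: y=0.175, sp=1, e=sp−y=0.825; I=2.575, D=e−e_prev=0.075; u=3/4·0.825+0·2.575+1/4·0.075=0.6375; next y=1/5·0.175+1/4·0.6375=0.194375
n=3: y=0.194375, sp=1, e=sp−y=0.805625; I=3.380625, D=e−e_prev=-0.019375; u=3/4·0.805625+0·3.380625+1/4·(-0.019375)=0.599375; next y=1/5·0.194375+1/4·0.599375≈0.188719
n=4: y≈0.188719, sp=1, e=sp−y≈0.811281; I≈4.191906, D=e−e_prev≈0.005656; u=3/4·0.811281+0·4.191906+1/4·0.005656≈0.609875; next y=1/5·0.188719+1/4·0.609875≈0.190213
n=5: y≈0.190213, sp=1, e=sp−y≈0.809788; I≈5.001694, D=e−e_prev≈-0.001494; u=3/4·0.809788+0·5.001694+1/4·(-0.001494)≈0.606967; next y=1/5·0.190213+1/4·0.606967≈0.189784
n=6: y≈0.189784, sp=1, e=sp−y≈0.810216; I≈5.811909, D=e−e_prev≈0.000428; u=3/4·0.810216+0·5.811909+1/4·0.000428≈0.607769; next y=1/5·0.189784+1/4·0.607769≈0.189899
n=7: y≈0.189899, sp=4, e=sp−y≈3.810101; I≈9.622010, D=e−e_prev≈2.999885; u=3/4·3.810101+0·9.622010+1/4·2.999885≈3.607547; next y=1/5·0.189899+1/4·3.607547≈0.939867
n=8: y≈0.939867, sp=4, e=sp−y≈3.060133; I≈12.682144, D=e−e_prev≈-0.749967; u=3/4·3.060133+0·12.682144+1/4·(-0.749967)≈2.107608; next y=1/5·0.939867+1/4·2.107608≈0.714875
n=9: y≈0.714875, sp=4, e=sp−y≈3.285125; I≈15.967268, D=e−e_prev≈0.224991; u=3/4·3.285125+0·15.967268+1/4·0.224991≈2.520091; next y=1/5·0.714875+1/4·2.520091≈0.772998
n=10: y≈0.772998, sp=4, e=sp−y≈3.227002; I≈19.194271, D=e−e_prev≈-0.058123; u=3/4·3.227002+0·19.194271+1/4·(-0.058123)≈2.405721; next y=1/5·0.772998+1/4·2.405721≈0.756030

0 1 1.000 0.000
1 1 0.500 0.250
2 1 0.638 0.175
3 1 0.599 0.194
4 1 0.610 0.189
5 1 0.607 0.190
6 1 0.608 0.190
7 4 3.608 0.190
8 4 2.108 0.940
9 4 2.520 0.715
10 4 2.406 0.773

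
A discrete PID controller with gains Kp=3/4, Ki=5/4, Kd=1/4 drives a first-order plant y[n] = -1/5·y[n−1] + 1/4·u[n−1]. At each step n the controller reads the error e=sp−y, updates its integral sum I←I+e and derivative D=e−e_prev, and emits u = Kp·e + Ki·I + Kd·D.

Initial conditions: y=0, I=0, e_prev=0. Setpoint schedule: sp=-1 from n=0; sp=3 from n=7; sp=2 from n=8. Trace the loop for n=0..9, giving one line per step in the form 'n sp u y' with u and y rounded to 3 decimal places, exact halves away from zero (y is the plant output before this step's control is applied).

0 -1 -2.250 0.000
1 -1 -1.984 -0.563
2 -1 -3.074 -0.384
3 -1 -3.107 -0.692
4 -1 -3.689 -0.638
5 -1 -3.776 -0.795
6 -1 -4.094 -0.785
7 3 4.823 -0.866
8 2 1.334 1.379
9 2 5.894 0.058

(exact arithmetic carried between steps; '≈' marks a value shown rounded to 6 d.p. or computed from one; I and e_prev carry over from the previous line; the table rounds u and y to 3 d.p., halves away from zero)
n=0: y=0, sp=-1, e=sp−y=-1; I=-1, D=e−e_prev=-1; u=3/4·(-1)+5/4·(-1)+1/4·(-1)=-2.25; next y=-1/5·0+1/4·(-2.25)=-0.5625
n=1: y=-0.5625, sp=-1, e=sp−y=-0.4375; I=-1.4375, D=e−e_prev=0.5625; u=3/4·(-0.4375)+5/4·(-1.4375)+1/4·0.5625=-1.984375; next y=-1/5·(-0.5625)+1/4·(-1.984375)≈-0.383594
n=2: y≈-0.383594, sp=-1, e=sp−y≈-0.616406; I≈-2.053906, D=e−e_prev≈-0.178906; u=3/4·(-0.616406)+5/4·(-2.053906)+1/4·(-0.178906)≈-3.074414; next y=-1/5·(-0.383594)+1/4·(-3.074414)≈-0.691885
n=3: y≈-0.691885, sp=-1, e=sp−y≈-0.308115; I≈-2.362021, D=e−e_prev≈0.308291; u=3/4·(-0.308115)+5/4·(-2.362021)+1/4·0.308291≈-3.106541; next y=-1/5·(-0.691885)+1/4·(-3.106541)≈-0.638258
n=4: y≈-0.638258, sp=-1, e=sp−y≈-0.361742; I≈-2.723763, D=e−e_prev≈-0.053627; u=3/4·(-0.361742)+5/4·(-2.723763)+1/4·(-0.053627)≈-3.689417; next y=-1/5·(-0.638258)+1/4·(-3.689417)≈-0.794703
n=5: y≈-0.794703, sp=-1, e=sp−y≈-0.205297; I≈-2.929061, D=e−e_prev≈0.156444; u=3/4·(-0.205297)+5/4·(-2.929061)+1/4·0.156444≈-3.776188; next y=-1/5·(-0.794703)+1/4·(-3.776188)≈-0.785106
n=6: y≈-0.785106, sp=-1, e=sp−y≈-0.214894; I≈-3.143954, D=e−e_prev≈-0.009596; u=3/4·(-0.214894)+5/4·(-3.143954)+1/4·(-0.009596)≈-4.093512; next y=-1/5·(-0.785106)+1/4·(-4.093512)≈-0.866357
n=7: y≈-0.866357, sp=3, e=sp−y≈3.866357; I≈0.722402, D=e−e_prev≈4.081250; u=3/4·3.866357+5/4·0.722402+1/4·4.081250≈4.823083; next y=-1/5·(-0.866357)+1/4·4.823083≈1.379042
n=8: y≈1.379042, sp=2, e=sp−y≈0.620958; I≈1.343360, D=e−e_prev≈-3.245399; u=3/4·0.620958+5/4·1.343360+1/4·(-3.245399)≈1.333569; next y=-1/5·1.379042+1/4·1.333569≈0.057584
n=9: y≈0.057584, sp=2, e=sp−y≈1.942416; I≈3.285776, D=e−e_prev≈1.321458; u=3/4·1.942416+5/4·3.285776+1/4·1.321458≈5.894397; next y=-1/5·0.057584+1/4·5.894397≈1.462083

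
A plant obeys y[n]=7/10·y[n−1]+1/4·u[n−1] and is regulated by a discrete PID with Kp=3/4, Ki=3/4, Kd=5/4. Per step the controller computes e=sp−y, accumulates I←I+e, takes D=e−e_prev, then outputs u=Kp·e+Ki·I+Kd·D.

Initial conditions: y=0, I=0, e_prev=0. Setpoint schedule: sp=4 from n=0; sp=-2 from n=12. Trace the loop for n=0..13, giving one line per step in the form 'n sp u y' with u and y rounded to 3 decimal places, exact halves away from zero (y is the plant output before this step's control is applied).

0 4 11.000 0.000
1 4 1.438 2.750
2 4 7.093 2.284
3 4 4.806 3.372
4 4 6.115 3.562
5 4 5.415 4.022
6 4 5.569 4.169
7 4 5.237 4.311
8 4 5.137 4.327
9 4 4.950 4.313
10 4 4.853 4.256
11 4 4.765 4.193
12 -2 -11.776 4.126
13 -2 2.546 -0.056

(exact arithmetic carried between steps; '≈' marks a value shown rounded to 6 d.p. or computed from one; I and e_prev carry over from the previous line; the table rounds u and y to 3 d.p., halves away from zero)
n=0: y=0, sp=4, e=sp−y=4; I=4, D=e−e_prev=4; u=3/4·4+3/4·4+5/4·4=11; next y=7/10·0+1/4·11=2.75
n=1: y=2.75, sp=4, e=sp−y=1.25; I=5.25, D=e−e_prev=-2.75; u=3/4·1.25+3/4·5.25+5/4·(-2.75)=1.4375; next y=7/10·2.75+1/4·1.4375=2.284375
n=2: y=2.284375, sp=4, e=sp−y=1.715625; I=6.965625, D=e−e_prev=0.465625; u=3/4·1.715625+3/4·6.965625+5/4·0.465625≈7.092969; next y=7/10·2.284375+1/4·7.092969≈3.372305
n=3: y≈3.372305, sp=4, e=sp−y≈0.627695; I≈7.593320, D=e−e_prev≈-1.087930; u=3/4·0.627695+3/4·7.593320+5/4·(-1.087930)≈4.805850; next y=7/10·3.372305+1/4·4.805850≈3.562076
n=4: y≈3.562076, sp=4, e=sp−y≈0.437924; I≈8.031245, D=e−e_prev≈-0.189771; u=3/4·0.437924+3/4·8.031245+5/4·(-0.189771)≈6.114663; next y=7/10·3.562076+1/4·6.114663≈4.022119
n=5: y≈4.022119, sp=4, e=sp−y≈-0.022119; I≈8.009126, D=e−e_prev≈-0.460043; u=3/4·(-0.022119)+3/4·8.009126+5/4·(-0.460043)≈5.415202; next y=7/10·4.022119+1/4·5.415202≈4.169284
n=6: y≈4.169284, sp=4, e=sp−y≈-0.169284; I≈7.839842, D=e−e_prev≈-0.147165; u=3/4·(-0.169284)+3/4·7.839842+5/4·(-0.147165)≈5.568963; next y=7/10·4.169284+1/4·5.568963≈4.310739
n=7: y≈4.310739, sp=4, e=sp−y≈-0.310739; I≈7.529103, D=e−e_prev≈-0.141456; u=3/4·(-0.310739)+3/4·7.529103+5/4·(-0.141456)≈5.236953; next y=7/10·4.310739+1/4·5.236953≈4.326756
n=8: y≈4.326756, sp=4, e=sp−y≈-0.326756; I≈7.202347, D=e−e_prev≈-0.016017; u=3/4·(-0.326756)+3/4·7.202347+5/4·(-0.016017)≈5.136673; next y=7/10·4.326756+1/4·5.136673≈4.312897
n=9: y≈4.312897, sp=4, e=sp−y≈-0.312897; I≈6.889450, D=e−e_prev≈0.013858; u=3/4·(-0.312897)+3/4·6.889450+5/4·0.013858≈4.949738; next y=7/10·4.312897+1/4·4.949738≈4.256463
n=10: y≈4.256463, sp=4, e=sp−y≈-0.256463; I≈6.632988, D=e−e_prev≈0.056435; u=3/4·(-0.256463)+3/4·6.632988+5/4·0.056435≈4.852937; next y=7/10·4.256463+1/4·4.852937≈4.192758
n=11: y≈4.192758, sp=4, e=sp−y≈-0.192758; I≈6.440229, D=e−e_prev≈0.063704; u=3/4·(-0.192758)+3/4·6.440229+5/4·0.063704≈4.765234; next y=7/10·4.192758+1/4·4.765234≈4.126239
n=12: y≈4.126239, sp=-2, e=sp−y≈-6.126239; I≈0.313990, D=e−e_prev≈-5.933481; u=3/4·(-6.126239)+3/4·0.313990+5/4·(-5.933481)≈-11.776038; next y=7/10·4.126239+1/4·(-11.776038)≈-0.055642
n=13: y≈-0.055642, sp=-2, e=sp−y≈-1.944358; I≈-1.630368, D=e−e_prev≈4.181881; u=3/4·(-1.944358)+3/4·(-1.630368)+5/4·4.181881≈2.546307; next y=7/10·(-0.055642)+1/4·2.546307≈0.597627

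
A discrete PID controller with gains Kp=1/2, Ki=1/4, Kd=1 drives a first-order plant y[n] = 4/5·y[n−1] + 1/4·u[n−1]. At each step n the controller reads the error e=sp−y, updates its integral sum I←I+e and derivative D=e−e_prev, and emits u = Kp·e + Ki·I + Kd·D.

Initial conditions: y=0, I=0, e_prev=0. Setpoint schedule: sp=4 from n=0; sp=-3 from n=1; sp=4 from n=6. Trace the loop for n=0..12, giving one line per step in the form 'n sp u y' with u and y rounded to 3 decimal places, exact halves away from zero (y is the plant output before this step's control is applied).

0 4 7.000 0.000
1 -3 -11.313 1.750
2 -3 1.812 -1.428
3 -3 -3.052 -0.690
4 -3 -1.797 -1.315
5 -3 -2.517 -1.501
6 4 9.748 -1.830
7 4 -1.029 0.973
8 4 3.321 0.521
9 4 2.468 1.247
10 4 3.239 1.615
11 4 3.351 2.102
12 4 3.582 2.519

(exact arithmetic carried between steps; '≈' marks a value shown rounded to 6 d.p. or computed from one; I and e_prev carry over from the previous line; the table rounds u and y to 3 d.p., halves away from zero)
n=0: y=0, sp=4, e=sp−y=4; I=4, D=e−e_prev=4; u=1/2·4+1/4·4+1·4=7; next y=4/5·0+1/4·7=1.75
n=1: y=1.75, sp=-3, e=sp−y=-4.75; I=-0.75, D=e−e_prev=-8.75; u=1/2·(-4.75)+1/4·(-0.75)+1·(-8.75)=-11.3125; next y=4/5·1.75+1/4·(-11.3125)=-1.428125
n=2: y=-1.428125, sp=-3, e=sp−y=-1.571875; I=-2.321875, D=e−e_prev=3.178125; u=1/2·(-1.571875)+1/4·(-2.321875)+1·3.178125≈1.811719; next y=4/5·(-1.428125)+1/4·1.811719≈-0.689570
n=3: y≈-0.689570, sp=-3, e=sp−y≈-2.310430; I≈-4.632305, D=e−e_prev≈-0.738555; u=1/2·(-2.310430)+1/4·(-4.632305)+1·(-0.738555)≈-3.051846; next y=4/5·(-0.689570)+1/4·(-3.051846)≈-1.314618
n=4: y≈-1.314618, sp=-3, e=sp−y≈-1.685382; I≈-6.317687, D=e−e_prev≈0.625047; u=1/2·(-1.685382)+1/4·(-6.317687)+1·0.625047≈-1.797066; next y=4/5·(-1.314618)+1/4·(-1.797066)≈-1.500961
n=5: y≈-1.500961, sp=-3, e=sp−y≈-1.499039; I≈-7.816726, D=e−e_prev≈0.186343; u=1/2·(-1.499039)+1/4·(-7.816726)+1·0.186343≈-2.517359; next y=4/5·(-1.500961)+1/4·(-2.517359)≈-1.830108
n=6: y≈-1.830108, sp=4, e=sp−y≈5.830108; I≈-1.986618, D=e−e_prev≈7.329148; u=1/2·5.830108+1/4·(-1.986618)+1·7.329148≈9.747547; next y=4/5·(-1.830108)+1/4·9.747547≈0.972800
n=7: y≈0.972800, sp=4, e=sp−y≈3.027200; I≈1.040581, D=e−e_prev≈-2.802908; u=1/2·3.027200+1/4·1.040581+1·(-2.802908)≈-1.029163; next y=4/5·0.972800+1/4·(-1.029163)≈0.520949
n=8: y≈0.520949, sp=4, e=sp−y≈3.479051; I≈4.519632, D=e−e_prev≈0.451851; u=1/2·3.479051+1/4·4.519632+1·0.451851≈3.321284; next y=4/5·0.520949+1/4·3.321284≈1.247081
n=9: y≈1.247081, sp=4, e=sp−y≈2.752919; I≈7.272551, D=e−e_prev≈-0.726131; u=1/2·2.752919+1/4·7.272551+1·(-0.726131)≈2.468466; next y=4/5·1.247081+1/4·2.468466≈1.614781
n=10: y≈1.614781, sp=4, e=sp−y≈2.385219; I≈9.657770, D=e−e_prev≈-0.367700; u=1/2·2.385219+1/4·9.657770+1·(-0.367700)≈3.239352; next y=4/5·1.614781+1/4·3.239352≈2.101663
n=11: y≈2.101663, sp=4, e=sp−y≈1.898337; I≈11.556107, D=e−e_prev≈-0.486882; u=1/2·1.898337+1/4·11.556107+1·(-0.486882)≈3.351314; next y=4/5·2.101663+1/4·3.351314≈2.519159
n=12: y≈2.519159, sp=4, e=sp−y≈1.480841; I≈13.036949, D=e−e_prev≈-0.417496; u=1/2·1.480841+1/4·13.036949+1·(-0.417496)≈3.582162; next y=4/5·2.519159+1/4·3.582162≈2.910867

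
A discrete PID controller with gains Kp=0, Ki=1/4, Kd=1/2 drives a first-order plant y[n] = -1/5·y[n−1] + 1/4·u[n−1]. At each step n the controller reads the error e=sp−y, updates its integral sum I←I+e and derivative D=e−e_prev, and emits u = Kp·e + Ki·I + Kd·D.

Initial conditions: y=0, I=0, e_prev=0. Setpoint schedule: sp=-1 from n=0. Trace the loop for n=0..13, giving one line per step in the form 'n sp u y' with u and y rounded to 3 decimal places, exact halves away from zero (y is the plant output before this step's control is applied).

0 -1 -0.750 0.000
1 -1 -0.359 -0.188
2 -1 -0.758 -0.052
3 -1 -0.832 -0.179
4 -1 -1.106 -0.172
5 -1 -1.257 -0.242
6 -1 -1.463 -0.266
7 -1 -1.624 -0.313
8 -1 -1.796 -0.343
9 -1 -1.948 -0.380
10 -1 -2.098 -0.411
11 -1 -2.237 -0.442
12 -1 -2.371 -0.471
13 -1 -2.497 -0.499

(exact arithmetic carried between steps; '≈' marks a value shown rounded to 6 d.p. or computed from one; I and e_prev carry over from the previous line; the table rounds u and y to 3 d.p., halves away from zero)
n=0: y=0, sp=-1, e=sp−y=-1; I=-1, D=e−e_prev=-1; u=0·(-1)+1/4·(-1)+1/2·(-1)=-0.75; next y=-1/5·0+1/4·(-0.75)=-0.1875
n=1: y=-0.1875, sp=-1, e=sp−y=-0.8125; I=-1.8125, D=e−e_prev=0.1875; u=0·(-0.8125)+1/4·(-1.8125)+1/2·0.1875=-0.359375; next y=-1/5·(-0.1875)+1/4·(-0.359375)≈-0.052344
n=2: y≈-0.052344, sp=-1, e=sp−y≈-0.947656; I≈-2.760156, D=e−e_prev≈-0.135156; u=0·(-0.947656)+1/4·(-2.760156)+1/2·(-0.135156)≈-0.757617; next y=-1/5·(-0.052344)+1/4·(-0.757617)≈-0.178936
n=3: y≈-0.178936, sp=-1, e=sp−y≈-0.821064; I≈-3.581221, D=e−e_prev≈0.126592; u=0·(-0.821064)+1/4·(-3.581221)+1/2·0.126592≈-0.832009; next y=-1/5·(-0.178936)+1/4·(-0.832009)≈-0.172215
n=4: y≈-0.172215, sp=-1, e=sp−y≈-0.827785; I≈-4.409005, D=e−e_prev≈-0.006720; u=0·(-0.827785)+1/4·(-4.409005)+1/2·(-0.006720)≈-1.105612; next y=-1/5·(-0.172215)+1/4·(-1.105612)≈-0.241960
n=5: y≈-0.241960, sp=-1, e=sp−y≈-0.758040; I≈-5.167046, D=e−e_prev≈0.069745; u=0·(-0.758040)+1/4·(-5.167046)+1/2·0.069745≈-1.256889; next y=-1/5·(-0.241960)+1/4·(-1.256889)≈-0.265830
n=6: y≈-0.265830, sp=-1, e=sp−y≈-0.734170; I≈-5.901215, D=e−e_prev≈0.023870; u=0·(-0.734170)+1/4·(-5.901215)+1/2·0.023870≈-1.463369; next y=-1/5·(-0.265830)+1/4·(-1.463369)≈-0.312676
n=7: y≈-0.312676, sp=-1, e=sp−y≈-0.687324; I≈-6.588539, D=e−e_prev≈0.046846; u=0·(-0.687324)+1/4·(-6.588539)+1/2·0.046846≈-1.623712; next y=-1/5·(-0.312676)+1/4·(-1.623712)≈-0.343393
n=8: y≈-0.343393, sp=-1, e=sp−y≈-0.656607; I≈-7.245146, D=e−e_prev≈0.030717; u=0·(-0.656607)+1/4·(-7.245146)+1/2·0.030717≈-1.795928; next y=-1/5·(-0.343393)+1/4·(-1.795928)≈-0.380304
n=9: y≈-0.380304, sp=-1, e=sp−y≈-0.619696; I≈-7.864843, D=e−e_prev≈0.036911; u=0·(-0.619696)+1/4·(-7.864843)+1/2·0.036911≈-1.947755; next y=-1/5·(-0.380304)+1/4·(-1.947755)≈-0.410878
n=10: y≈-0.410878, sp=-1, e=sp−y≈-0.589122; I≈-8.453965, D=e−e_prev≈0.030575; u=0·(-0.589122)+1/4·(-8.453965)+1/2·0.030575≈-2.098204; next y=-1/5·(-0.410878)+1/4·(-2.098204)≈-0.442375
n=11: y≈-0.442375, sp=-1, e=sp−y≈-0.557625; I≈-9.011589, D=e−e_prev≈0.031497; u=0·(-0.557625)+1/4·(-9.011589)+1/2·0.031497≈-2.237149; next y=-1/5·(-0.442375)+1/4·(-2.237149)≈-0.470812
n=12: y≈-0.470812, sp=-1, e=sp−y≈-0.529188; I≈-9.540777, D=e−e_prev≈0.028437; u=0·(-0.529188)+1/4·(-9.540777)+1/2·0.028437≈-2.370976; next y=-1/5·(-0.470812)+1/4·(-2.370976)≈-0.498582
n=13: y≈-0.498582, sp=-1, e=sp−y≈-0.501418; I≈-10.042196, D=e−e_prev≈0.027769; u=0·(-0.501418)+1/4·(-10.042196)+1/2·0.027769≈-2.496664; next y=-1/5·(-0.498582)+1/4·(-2.496664)≈-0.524450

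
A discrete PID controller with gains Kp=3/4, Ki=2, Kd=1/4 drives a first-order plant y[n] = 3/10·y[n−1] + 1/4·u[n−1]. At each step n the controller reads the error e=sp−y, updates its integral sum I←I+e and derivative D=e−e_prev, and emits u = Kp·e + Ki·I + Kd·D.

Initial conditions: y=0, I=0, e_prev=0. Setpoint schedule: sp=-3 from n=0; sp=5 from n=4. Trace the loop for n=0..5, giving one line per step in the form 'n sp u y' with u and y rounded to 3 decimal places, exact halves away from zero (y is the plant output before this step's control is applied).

(exact arithmetic carried between steps; '≈' marks a value shown rounded to 6 d.p. or computed from one; I and e_prev carry over from the previous line; the table rounds u and y to 3 d.p., halves away from zero)
n=0: y=0, sp=-3, e=sp−y=-3; I=-3, D=e−e_prev=-3; u=3/4·(-3)+2·(-3)+1/4·(-3)=-9; next y=3/10·0+1/4·(-9)=-2.25
n=1: y=-2.25, sp=-3, e=sp−y=-0.75; I=-3.75, D=e−e_prev=2.25; u=3/4·(-0.75)+2·(-3.75)+1/4·2.25=-7.5; next y=3/10·(-2.25)+1/4·(-7.5)=-2.55
n=2: y=-2.55, sp=-3, e=sp−y=-0.45; I=-4.2, D=e−e_prev=0.3; u=3/4·(-0.45)+2·(-4.2)+1/4·0.3=-8.6625; next y=3/10·(-2.55)+1/4·(-8.6625)=-2.930625
n=3: y=-2.930625, sp=-3, e=sp−y=-0.069375; I=-4.269375, D=e−e_prev=0.380625; u=3/4·(-0.069375)+2·(-4.269375)+1/4·0.380625=-8.495625; next y=3/10·(-2.930625)+1/4·(-8.495625)≈-3.003094
n=4: y≈-3.003094, sp=5, e=sp−y≈8.003094; I≈3.733719, D=e−e_prev≈8.072469; u=3/4·8.003094+2·3.733719+1/4·8.072469≈15.487875; next y=3/10·(-3.003094)+1/4·15.487875≈2.971041
n=5: y≈2.971041, sp=5, e=sp−y≈2.028959; I≈5.762678, D=e−e_prev≈-5.974134; u=3/4·2.028959+2·5.762678+1/4·(-5.974134)≈11.553542; next y=3/10·2.971041+1/4·11.553542≈3.779698

0 -3 -9.000 0.000
1 -3 -7.500 -2.250
2 -3 -8.663 -2.550
3 -3 -8.496 -2.931
4 5 15.488 -3.003
5 5 11.554 2.971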